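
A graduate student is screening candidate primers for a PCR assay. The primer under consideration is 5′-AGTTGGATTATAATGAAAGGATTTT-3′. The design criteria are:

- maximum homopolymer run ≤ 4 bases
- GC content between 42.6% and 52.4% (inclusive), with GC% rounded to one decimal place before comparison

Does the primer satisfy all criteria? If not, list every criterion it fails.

Base counts: A=9, T=10, G=6, C=0 (length 25).
homopolymer run: longest run = 4 ✓
GC content: GC 6/25 = 24.0%, outside 42.6–52.4% ✗

Fails: GC content.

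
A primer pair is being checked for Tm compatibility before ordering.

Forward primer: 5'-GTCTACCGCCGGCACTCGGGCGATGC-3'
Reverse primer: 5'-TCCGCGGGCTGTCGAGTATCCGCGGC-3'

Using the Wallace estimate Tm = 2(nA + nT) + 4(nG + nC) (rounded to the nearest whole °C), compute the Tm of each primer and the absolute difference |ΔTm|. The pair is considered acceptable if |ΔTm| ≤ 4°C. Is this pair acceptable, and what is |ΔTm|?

|ΔTm| = 0°C; the pair is acceptable.

Forward: A=3 T=4 G=9 C=10 → Tm = 2·7 + 4·19 = 90°C.
Reverse: A=2 T=5 G=10 C=9 → Tm = 2·7 + 4·19 = 90°C.
|ΔTm| = |90 − 90| = 0°C, ≤ 4°C.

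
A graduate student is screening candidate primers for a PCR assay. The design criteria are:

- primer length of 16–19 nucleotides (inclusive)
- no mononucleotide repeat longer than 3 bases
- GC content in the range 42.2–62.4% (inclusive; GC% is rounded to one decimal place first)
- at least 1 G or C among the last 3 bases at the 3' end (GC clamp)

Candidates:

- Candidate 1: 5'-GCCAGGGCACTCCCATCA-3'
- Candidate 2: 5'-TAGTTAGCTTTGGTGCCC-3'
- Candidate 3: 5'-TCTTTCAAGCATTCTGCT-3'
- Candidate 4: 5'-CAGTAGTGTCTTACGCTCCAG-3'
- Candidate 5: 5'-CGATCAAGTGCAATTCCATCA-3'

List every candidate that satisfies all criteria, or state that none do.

Candidate 2 only.

Candidate 1 (18 nt, A=4 T=2 G=4 C=8): length 18 ✓; longest run = 3 ✓; GC 12/18 = 66.7%, outside 42.2–62.4% ✗; 3' end TCA has 1 G/C ✓ — fails.
Candidate 2 (18 nt, A=2 T=7 G=5 C=4): length 18 ✓; longest run = 3 ✓; GC 9/18 = 50.0% ✓; 3' end CCC has 3 G/C ✓ — passes.
Candidate 3 (18 nt, A=3 T=8 G=2 C=5): length 18 ✓; longest run = 3 ✓; GC 7/18 = 38.9%, outside 42.2–62.4% ✗; 3' end GCT has 2 G/C ✓ — fails.
Candidate 4 (21 nt, A=4 T=6 G=5 C=6): length 21, outside 16–19 ✗; longest run = 2 ✓; GC 11/21 = 52.4% ✓; 3' end CAG has 2 G/C ✓ — fails.
Candidate 5 (21 nt, A=7 T=5 G=3 C=6): length 21, outside 16–19 ✗; longest run = 2 ✓; GC 9/21 = 42.9% ✓; 3' end TCA has 1 G/C ✓ — fails.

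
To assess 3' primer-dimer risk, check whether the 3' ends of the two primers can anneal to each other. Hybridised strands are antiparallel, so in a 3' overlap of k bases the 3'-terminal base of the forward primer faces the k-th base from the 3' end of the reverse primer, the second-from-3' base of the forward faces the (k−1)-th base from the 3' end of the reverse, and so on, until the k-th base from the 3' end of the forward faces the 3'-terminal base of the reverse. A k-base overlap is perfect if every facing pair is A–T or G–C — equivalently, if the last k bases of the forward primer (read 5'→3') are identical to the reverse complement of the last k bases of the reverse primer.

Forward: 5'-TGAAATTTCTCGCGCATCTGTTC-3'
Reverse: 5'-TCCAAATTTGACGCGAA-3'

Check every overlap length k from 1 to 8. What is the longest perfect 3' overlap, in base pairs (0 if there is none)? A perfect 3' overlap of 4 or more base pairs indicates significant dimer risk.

Longest perfect overlap: 3 complementary base pairs; below the dimer-risk threshold (threshold 4).

Last 8 bases (5'→3') — forward …ATCTGTTC, reverse …GACGCGAA.
Reverse complement of the reverse primer's last 8 bases: TTCGCGTC; its first k bases are the reverse complement of the reverse primer's last k bases, so a perfect k-base overlap needs the forward primer's last k bases to equal them.
Comparing (forward last k vs required): k=1: C vs T ✗; k=2: TC vs TT ✗; k=3: TTC vs TTC ✓; k=4: GTTC vs TTCG ✗; k=5: TGTTC vs TTCGC ✗; k=6: CTGTTC vs TTCGCG ✗; k=7: TCTGTTC vs TTCGCGT ✗; k=8: ATCTGTTC vs TTCGCGTC ✗.
Only k = 3 is perfect, so the longest perfect 3' overlap is 3.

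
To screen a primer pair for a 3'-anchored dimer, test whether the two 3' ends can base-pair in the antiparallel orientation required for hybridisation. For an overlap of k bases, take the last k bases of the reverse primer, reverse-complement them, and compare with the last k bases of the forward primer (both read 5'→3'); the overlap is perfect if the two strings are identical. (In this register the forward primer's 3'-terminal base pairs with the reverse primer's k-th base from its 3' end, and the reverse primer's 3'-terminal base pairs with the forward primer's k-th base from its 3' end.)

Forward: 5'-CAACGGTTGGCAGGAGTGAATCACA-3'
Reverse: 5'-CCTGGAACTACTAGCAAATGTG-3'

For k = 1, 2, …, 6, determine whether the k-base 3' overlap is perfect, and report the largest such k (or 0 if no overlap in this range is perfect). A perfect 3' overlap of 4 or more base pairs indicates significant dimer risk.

Longest perfect overlap: 4 complementary base pairs; significant dimer risk (threshold 4).

Last 6 bases (5'→3') — forward …ATCACA, reverse …AATGTG.
Reverse complement of the reverse primer's last 6 bases: CACATT; its first k bases are the reverse complement of the reverse primer's last k bases, so a perfect k-base overlap needs the forward primer's last k bases to equal them.
Comparing (forward last k vs required): k=1: A vs C ✗; k=2: CA vs CA ✓; k=3: ACA vs CAC ✗; k=4: CACA vs CACA ✓; k=5: TCACA vs CACAT ✗; k=6: ATCACA vs CACATT ✗.
Perfect overlaps at k = 2, 4; the largest is 4.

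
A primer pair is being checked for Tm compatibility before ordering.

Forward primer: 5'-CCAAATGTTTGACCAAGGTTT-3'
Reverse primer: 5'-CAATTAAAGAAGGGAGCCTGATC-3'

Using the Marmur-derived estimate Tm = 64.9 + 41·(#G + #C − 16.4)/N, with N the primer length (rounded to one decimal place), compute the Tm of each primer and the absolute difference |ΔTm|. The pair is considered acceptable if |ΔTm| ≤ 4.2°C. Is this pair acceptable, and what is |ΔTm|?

|ΔTm| = 5.0°C; the pair is not acceptable.

Forward: G+C = 8, N = 21 → Tm = 64.9 + 41·(8 − 16.4)/21 = 48.5°C.
Reverse: G+C = 10, N = 23 → Tm = 64.9 + 41·(10 − 16.4)/23 = 53.5°C.
|ΔTm| = |48.5 − 53.5| = 5.0°C, > 4.2°C.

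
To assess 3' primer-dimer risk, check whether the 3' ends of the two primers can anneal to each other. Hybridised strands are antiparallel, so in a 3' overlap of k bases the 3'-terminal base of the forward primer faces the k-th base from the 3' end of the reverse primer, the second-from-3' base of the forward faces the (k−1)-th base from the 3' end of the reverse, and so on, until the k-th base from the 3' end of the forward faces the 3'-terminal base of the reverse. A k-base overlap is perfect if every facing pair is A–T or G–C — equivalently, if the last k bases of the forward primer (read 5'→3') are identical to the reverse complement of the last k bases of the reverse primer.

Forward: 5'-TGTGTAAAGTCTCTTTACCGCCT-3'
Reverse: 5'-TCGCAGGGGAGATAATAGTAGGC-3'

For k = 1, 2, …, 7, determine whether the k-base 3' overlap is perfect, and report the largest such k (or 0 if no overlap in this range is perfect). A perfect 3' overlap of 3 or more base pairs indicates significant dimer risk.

Last 7 bases (5'→3') — forward …ACCGCCT, reverse …AGTAGGC.
Reverse complement of the reverse primer's last 7 bases: GCCTACT; its first k bases are the reverse complement of the reverse primer's last k bases, so a perfect k-base overlap needs the forward primer's last k bases to equal them.
Comparing (forward last k vs required): k=1: T vs G ✗; k=2: CT vs GC ✗; k=3: CCT vs GCC ✗; k=4: GCCT vs GCCT ✓; k=5: CGCCT vs GCCTA ✗; k=6: CCGCCT vs GCCTAC ✗; k=7: ACCGCCT vs GCCTACT ✗.
Only k = 4 is perfect, so the longest perfect 3' overlap is 4.

Longest perfect overlap: 4 complementary base pairs; significant dimer risk (threshold 3).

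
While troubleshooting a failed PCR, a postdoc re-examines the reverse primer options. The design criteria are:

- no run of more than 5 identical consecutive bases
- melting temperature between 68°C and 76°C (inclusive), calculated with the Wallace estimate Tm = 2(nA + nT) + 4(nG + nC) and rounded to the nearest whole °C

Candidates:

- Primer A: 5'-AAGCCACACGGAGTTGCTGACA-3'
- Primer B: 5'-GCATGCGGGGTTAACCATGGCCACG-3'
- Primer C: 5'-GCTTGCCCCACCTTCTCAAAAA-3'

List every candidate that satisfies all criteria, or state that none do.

Primer A only.

Primer A (22 nt, A=7 T=3 G=6 C=6): longest run = 2 ✓; Tm = 2·10 + 4·12 = 68°C ✓ — passes.
Primer B (25 nt, A=5 T=4 G=9 C=7): longest run = 4 ✓; Tm = 2·9 + 4·16 = 82°C, outside 68–76°C ✗ — fails.
Primer C (22 nt, A=6 T=5 G=2 C=9): longest run = 5 ✓; Tm = 2·11 + 4·11 = 66°C, outside 68–76°C ✗ — fails.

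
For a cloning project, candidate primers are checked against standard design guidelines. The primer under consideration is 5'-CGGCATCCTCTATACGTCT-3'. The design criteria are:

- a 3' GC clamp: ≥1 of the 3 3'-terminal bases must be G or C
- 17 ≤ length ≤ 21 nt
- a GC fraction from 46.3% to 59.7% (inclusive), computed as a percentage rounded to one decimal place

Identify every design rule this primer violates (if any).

Base counts: A=3, T=6, G=3, C=7 (length 19).
GC clamp: 3' end TCT has 1 G/C ✓
length: length 19 ✓
GC content: GC 10/19 = 52.6% ✓

Meets all criteria.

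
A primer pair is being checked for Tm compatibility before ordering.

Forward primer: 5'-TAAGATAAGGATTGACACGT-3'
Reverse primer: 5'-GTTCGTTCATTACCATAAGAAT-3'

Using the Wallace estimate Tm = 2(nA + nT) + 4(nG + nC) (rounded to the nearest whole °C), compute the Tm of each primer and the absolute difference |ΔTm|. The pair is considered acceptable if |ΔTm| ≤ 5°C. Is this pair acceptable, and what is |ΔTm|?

|ΔTm| = 4°C; the pair is acceptable.

Forward: A=8 T=5 G=5 C=2 → Tm = 2·13 + 4·7 = 54°C.
Reverse: A=7 T=8 G=3 C=4 → Tm = 2·15 + 4·7 = 58°C.
|ΔTm| = |54 − 58| = 4°C, ≤ 5°C.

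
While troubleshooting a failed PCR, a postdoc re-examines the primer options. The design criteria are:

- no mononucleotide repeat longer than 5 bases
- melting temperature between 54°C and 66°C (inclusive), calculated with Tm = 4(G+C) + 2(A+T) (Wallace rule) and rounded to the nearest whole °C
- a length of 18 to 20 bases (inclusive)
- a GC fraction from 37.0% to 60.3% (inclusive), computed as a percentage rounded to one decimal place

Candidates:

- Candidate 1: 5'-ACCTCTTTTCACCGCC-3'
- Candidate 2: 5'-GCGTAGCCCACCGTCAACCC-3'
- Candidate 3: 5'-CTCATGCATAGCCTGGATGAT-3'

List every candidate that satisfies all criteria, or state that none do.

Candidate 1 (16 nt, A=2 T=5 G=1 C=8): longest run = 4 ✓; Tm = 2·7 + 4·9 = 50°C, outside 54–66°C ✗; length 16, outside 18–20 ✗; GC 9/16 = 56.3% ✓ — fails.
Candidate 2 (20 nt, A=4 T=2 G=4 C=10): longest run = 3 ✓; Tm = 2·6 + 4·14 = 68°C, outside 54–66°C ✗; length 20 ✓; GC 14/20 = 70.0%, outside 37.0–60.3% ✗ — fails.
Candidate 3 (21 nt, A=5 T=6 G=5 C=5): longest run = 2 ✓; Tm = 2·11 + 4·10 = 62°C ✓; length 21, outside 18–20 ✗; GC 10/21 = 47.6% ✓ — fails.

None of the candidates satisfy all criteria.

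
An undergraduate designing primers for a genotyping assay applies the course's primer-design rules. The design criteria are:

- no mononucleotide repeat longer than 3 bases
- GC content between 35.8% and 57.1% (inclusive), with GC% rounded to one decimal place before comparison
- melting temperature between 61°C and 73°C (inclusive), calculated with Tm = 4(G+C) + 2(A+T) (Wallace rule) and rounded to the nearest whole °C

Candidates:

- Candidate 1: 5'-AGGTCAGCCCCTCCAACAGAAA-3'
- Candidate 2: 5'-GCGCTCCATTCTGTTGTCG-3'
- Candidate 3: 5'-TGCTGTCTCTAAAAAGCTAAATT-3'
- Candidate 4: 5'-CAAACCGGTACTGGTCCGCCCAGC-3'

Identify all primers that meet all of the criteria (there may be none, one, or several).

None of the candidates satisfy all criteria.

Candidate 1 (22 nt, A=8 T=2 G=4 C=8): longest run = 4, exceeds 3 ✗; GC 12/22 = 54.5% ✓; Tm = 2·10 + 4·12 = 68°C ✓ — fails.
Candidate 2 (19 nt, A=1 T=7 G=5 C=6): longest run = 2 ✓; GC 11/19 = 57.9%, outside 35.8–57.1% ✗; Tm = 2·8 + 4·11 = 60°C, outside 61–73°C ✗ — fails.
Candidate 3 (23 nt, A=8 T=8 G=3 C=4): longest run = 5, exceeds 3 ✗; GC 7/23 = 30.4%, outside 35.8–57.1% ✗; Tm = 2·16 + 4·7 = 60°C, outside 61–73°C ✗ — fails.
Candidate 4 (24 nt, A=5 T=3 G=6 C=10): longest run = 3 ✓; GC 16/24 = 66.7%, outside 35.8–57.1% ✗; Tm = 2·8 + 4·16 = 80°C, outside 61–73°C ✗ — fails.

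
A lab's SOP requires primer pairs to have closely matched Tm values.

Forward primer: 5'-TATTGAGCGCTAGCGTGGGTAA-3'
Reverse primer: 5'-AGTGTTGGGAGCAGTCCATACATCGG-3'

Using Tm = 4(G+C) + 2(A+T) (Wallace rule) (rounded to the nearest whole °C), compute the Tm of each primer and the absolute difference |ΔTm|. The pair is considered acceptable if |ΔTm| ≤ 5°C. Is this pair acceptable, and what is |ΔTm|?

Forward: A=5 T=6 G=8 C=3 → Tm = 2·11 + 4·11 = 66°C.
Reverse: A=6 T=6 G=9 C=5 → Tm = 2·12 + 4·14 = 80°C.
|ΔTm| = |66 − 80| = 14°C, > 5°C.

|ΔTm| = 14°C; the pair is not acceptable.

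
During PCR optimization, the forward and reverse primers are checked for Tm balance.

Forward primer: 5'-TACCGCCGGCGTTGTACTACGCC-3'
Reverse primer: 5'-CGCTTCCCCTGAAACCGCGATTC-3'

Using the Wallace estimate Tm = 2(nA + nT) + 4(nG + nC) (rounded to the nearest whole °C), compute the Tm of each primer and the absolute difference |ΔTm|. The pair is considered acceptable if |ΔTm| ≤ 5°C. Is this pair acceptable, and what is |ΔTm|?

|ΔTm| = 2°C; the pair is acceptable.

Forward: A=3 T=5 G=6 C=9 → Tm = 2·8 + 4·15 = 76°C.
Reverse: A=4 T=5 G=4 C=10 → Tm = 2·9 + 4·14 = 74°C.
|ΔTm| = |76 − 74| = 2°C, ≤ 5°C.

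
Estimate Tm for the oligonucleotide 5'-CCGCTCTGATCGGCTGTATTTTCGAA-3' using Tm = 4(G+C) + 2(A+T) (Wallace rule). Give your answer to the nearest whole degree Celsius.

78°C

Base counts: A=4, T=9, G=6, C=7 (length 26).
Tm = 2·(4+9) + 4·(6+7) = 2·13 + 4·13 = 26 + 52 = 78°C.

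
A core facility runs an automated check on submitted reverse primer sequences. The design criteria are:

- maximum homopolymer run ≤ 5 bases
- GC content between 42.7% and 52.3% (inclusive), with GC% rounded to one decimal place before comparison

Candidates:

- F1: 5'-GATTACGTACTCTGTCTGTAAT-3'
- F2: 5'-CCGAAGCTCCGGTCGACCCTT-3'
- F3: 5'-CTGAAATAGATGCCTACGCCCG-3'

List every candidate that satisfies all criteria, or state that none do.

F1 (22 nt, A=5 T=9 G=4 C=4): longest run = 2 ✓; GC 8/22 = 36.4%, outside 42.7–52.3% ✗ — fails.
F2 (21 nt, A=3 T=4 G=5 C=9): longest run = 3 ✓; GC 14/21 = 66.7%, outside 42.7–52.3% ✗ — fails.
F3 (22 nt, A=6 T=4 G=5 C=7): longest run = 3 ✓; GC 12/22 = 54.5%, outside 42.7–52.3% ✗ — fails.

None of the candidates satisfy all criteria.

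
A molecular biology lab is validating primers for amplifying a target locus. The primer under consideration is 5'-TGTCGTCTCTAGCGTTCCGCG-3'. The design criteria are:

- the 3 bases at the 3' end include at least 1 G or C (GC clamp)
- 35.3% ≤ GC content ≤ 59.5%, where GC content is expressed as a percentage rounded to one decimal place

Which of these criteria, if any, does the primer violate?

Base counts: A=1, T=7, G=6, C=7 (length 21).
GC clamp: 3' end GCG has 3 G/C ✓
GC content: GC 13/21 = 61.9%, outside 35.3–59.5% ✗

Fails: GC content.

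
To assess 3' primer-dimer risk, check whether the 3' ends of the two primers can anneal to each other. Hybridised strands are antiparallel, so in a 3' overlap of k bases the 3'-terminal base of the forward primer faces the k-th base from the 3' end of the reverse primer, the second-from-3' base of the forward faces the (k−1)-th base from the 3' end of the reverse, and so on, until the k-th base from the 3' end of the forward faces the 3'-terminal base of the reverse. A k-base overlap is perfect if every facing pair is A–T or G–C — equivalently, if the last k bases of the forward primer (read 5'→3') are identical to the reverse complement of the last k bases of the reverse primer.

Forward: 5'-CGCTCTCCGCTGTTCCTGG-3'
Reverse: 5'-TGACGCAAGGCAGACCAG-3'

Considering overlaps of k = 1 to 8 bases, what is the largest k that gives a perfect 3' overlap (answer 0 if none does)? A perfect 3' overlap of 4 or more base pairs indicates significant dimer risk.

Last 8 bases (5'→3') — forward …GTTCCTGG, reverse …CAGACCAG.
Reverse complement of the reverse primer's last 8 bases: CTGGTCTG; its first k bases are the reverse complement of the reverse primer's last k bases, so a perfect k-base overlap needs the forward primer's last k bases to equal them.
Comparing (forward last k vs required): k=1: G vs C ✗; k=2: GG vs CT ✗; k=3: TGG vs CTG ✗; k=4: CTGG vs CTGG ✓; k=5: CCTGG vs CTGGT ✗; k=6: TCCTGG vs CTGGTC ✗; k=7: TTCCTGG vs CTGGTCT ✗; k=8: GTTCCTGG vs CTGGTCTG ✗.
Only k = 4 is perfect, so the longest perfect 3' overlap is 4.

Longest perfect overlap: 4 complementary base pairs; significant dimer risk (threshold 4).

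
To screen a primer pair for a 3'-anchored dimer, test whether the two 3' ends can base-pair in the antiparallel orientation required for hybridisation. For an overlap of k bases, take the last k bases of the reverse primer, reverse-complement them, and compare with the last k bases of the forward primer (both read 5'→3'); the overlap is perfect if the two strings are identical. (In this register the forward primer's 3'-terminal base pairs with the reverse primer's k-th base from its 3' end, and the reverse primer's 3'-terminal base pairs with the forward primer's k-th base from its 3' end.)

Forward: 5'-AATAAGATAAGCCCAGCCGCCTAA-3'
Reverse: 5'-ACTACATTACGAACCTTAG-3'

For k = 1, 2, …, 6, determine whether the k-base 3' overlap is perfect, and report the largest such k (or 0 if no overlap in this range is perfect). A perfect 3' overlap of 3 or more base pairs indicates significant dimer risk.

Longest perfect overlap: 4 complementary base pairs; significant dimer risk (threshold 3).

Last 6 bases (5'→3') — forward …GCCTAA, reverse …CCTTAG.
Reverse complement of the reverse primer's last 6 bases: CTAAGG; its first k bases are the reverse complement of the reverse primer's last k bases, so a perfect k-base overlap needs the forward primer's last k bases to equal them.
Comparing (forward last k vs required): k=1: A vs C ✗; k=2: AA vs CT ✗; k=3: TAA vs CTA ✗; k=4: CTAA vs CTAA ✓; k=5: CCTAA vs CTAAG ✗; k=6: GCCTAA vs CTAAGG ✗.
Only k = 4 is perfect, so the longest perfect 3' overlap is 4.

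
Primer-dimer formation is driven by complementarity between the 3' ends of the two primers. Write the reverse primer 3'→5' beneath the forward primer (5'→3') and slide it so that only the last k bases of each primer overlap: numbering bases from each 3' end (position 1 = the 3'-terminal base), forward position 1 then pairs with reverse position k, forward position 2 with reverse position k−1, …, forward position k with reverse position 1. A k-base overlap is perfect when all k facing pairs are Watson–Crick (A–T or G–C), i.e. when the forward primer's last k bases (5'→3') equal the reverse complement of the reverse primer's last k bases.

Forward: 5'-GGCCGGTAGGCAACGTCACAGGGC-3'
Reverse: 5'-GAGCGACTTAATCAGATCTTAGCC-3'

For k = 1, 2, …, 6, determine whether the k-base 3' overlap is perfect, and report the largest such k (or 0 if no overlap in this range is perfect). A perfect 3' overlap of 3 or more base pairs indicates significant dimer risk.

Last 6 bases (5'→3') — forward …CAGGGC, reverse …TTAGCC.
Reverse complement of the reverse primer's last 6 bases: GGCTAA; its first k bases are the reverse complement of the reverse primer's last k bases, so a perfect k-base overlap needs the forward primer's last k bases to equal them.
Comparing (forward last k vs required): k=1: C vs G ✗; k=2: GC vs GG ✗; k=3: GGC vs GGC ✓; k=4: GGGC vs GGCT ✗; k=5: AGGGC vs GGCTA ✗; k=6: CAGGGC vs GGCTAA ✗.
Only k = 3 is perfect, so the longest perfect 3' overlap is 3.

Longest perfect overlap: 3 complementary base pairs; significant dimer risk (threshold 3).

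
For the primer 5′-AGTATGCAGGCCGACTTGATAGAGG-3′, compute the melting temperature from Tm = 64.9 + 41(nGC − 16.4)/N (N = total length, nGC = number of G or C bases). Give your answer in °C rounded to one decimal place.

59.3°C

Base counts: A=7, T=5, G=9, C=4; G+C = 13, N = 25.
Tm = 64.9 + 41·(13 − 16.4)/25 = 64.9 + -139.40/25 = 59.3°C.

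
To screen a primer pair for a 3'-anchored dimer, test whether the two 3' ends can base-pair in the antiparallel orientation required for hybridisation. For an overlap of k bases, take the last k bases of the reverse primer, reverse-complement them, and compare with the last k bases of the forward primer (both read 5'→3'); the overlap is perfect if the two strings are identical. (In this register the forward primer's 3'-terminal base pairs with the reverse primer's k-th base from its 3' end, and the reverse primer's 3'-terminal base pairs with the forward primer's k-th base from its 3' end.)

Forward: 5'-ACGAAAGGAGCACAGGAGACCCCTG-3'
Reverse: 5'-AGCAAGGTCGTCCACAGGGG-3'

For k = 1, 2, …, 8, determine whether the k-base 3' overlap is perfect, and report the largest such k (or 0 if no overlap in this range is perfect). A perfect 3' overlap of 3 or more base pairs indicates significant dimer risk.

Longest perfect overlap: 6 complementary base pairs; significant dimer risk (threshold 3).

Last 8 bases (5'→3') — forward …GACCCCTG, reverse …CACAGGGG.
Reverse complement of the reverse primer's last 8 bases: CCCCTGTG; its first k bases are the reverse complement of the reverse primer's last k bases, so a perfect k-base overlap needs the forward primer's last k bases to equal them.
Comparing (forward last k vs required): k=1: G vs C ✗; k=2: TG vs CC ✗; k=3: CTG vs CCC ✗; k=4: CCTG vs CCCC ✗; k=5: CCCTG vs CCCCT ✗; k=6: CCCCTG vs CCCCTG ✓; k=7: ACCCCTG vs CCCCTGT ✗; k=8: GACCCCTG vs CCCCTGTG ✗.
Only k = 6 is perfect, so the longest perfect 3' overlap is 6.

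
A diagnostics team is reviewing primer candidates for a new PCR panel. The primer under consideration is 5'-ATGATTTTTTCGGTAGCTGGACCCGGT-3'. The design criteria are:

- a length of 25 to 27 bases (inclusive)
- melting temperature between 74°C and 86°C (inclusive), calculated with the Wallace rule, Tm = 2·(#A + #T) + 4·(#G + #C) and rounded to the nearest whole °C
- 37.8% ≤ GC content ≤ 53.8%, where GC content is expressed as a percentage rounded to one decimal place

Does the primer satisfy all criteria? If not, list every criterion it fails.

Base counts: A=4, T=10, G=8, C=5 (length 27).
length: length 27 ✓
Tm: Tm = 2·14 + 4·13 = 80°C ✓
GC content: GC 13/27 = 48.1% ✓

Meets all criteria.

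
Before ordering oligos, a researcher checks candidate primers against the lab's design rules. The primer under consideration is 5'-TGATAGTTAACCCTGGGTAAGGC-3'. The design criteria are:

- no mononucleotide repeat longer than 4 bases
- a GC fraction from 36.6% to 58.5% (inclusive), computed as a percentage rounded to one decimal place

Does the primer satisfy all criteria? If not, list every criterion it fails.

Meets all criteria.

Base counts: A=6, T=6, G=7, C=4 (length 23).
homopolymer run: longest run = 3 ✓
GC content: GC 11/23 = 47.8% ✓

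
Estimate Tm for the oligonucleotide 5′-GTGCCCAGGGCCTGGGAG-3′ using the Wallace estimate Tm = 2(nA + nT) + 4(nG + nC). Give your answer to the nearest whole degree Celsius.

Base counts: A=2, T=2, G=9, C=5 (length 18).
Tm = 2·(2+2) + 4·(9+5) = 2·4 + 4·14 = 8 + 56 = 64°C.

64°C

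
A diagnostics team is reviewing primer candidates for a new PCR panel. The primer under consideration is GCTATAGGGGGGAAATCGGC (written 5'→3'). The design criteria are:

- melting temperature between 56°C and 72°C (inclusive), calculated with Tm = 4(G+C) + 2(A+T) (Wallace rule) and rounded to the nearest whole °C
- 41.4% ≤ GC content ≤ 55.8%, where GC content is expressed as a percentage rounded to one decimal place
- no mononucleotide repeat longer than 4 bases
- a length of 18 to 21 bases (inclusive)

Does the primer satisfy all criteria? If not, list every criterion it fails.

Base counts: A=5, T=3, G=9, C=3 (length 20).
Tm: Tm = 2·8 + 4·12 = 64°C ✓
GC content: GC 12/20 = 60.0%, outside 41.4–55.8% ✗
homopolymer run: longest run = 6, exceeds 4 ✗
length: length 20 ✓

Fails: GC content, homopolymer run.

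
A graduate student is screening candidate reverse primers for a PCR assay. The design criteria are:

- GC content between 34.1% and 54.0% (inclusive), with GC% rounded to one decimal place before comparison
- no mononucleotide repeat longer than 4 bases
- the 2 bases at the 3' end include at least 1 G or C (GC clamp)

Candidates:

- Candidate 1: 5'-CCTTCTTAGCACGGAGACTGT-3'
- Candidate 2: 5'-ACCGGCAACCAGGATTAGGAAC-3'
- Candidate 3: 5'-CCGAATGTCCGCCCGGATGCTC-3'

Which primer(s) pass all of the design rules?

Candidate 1 (21 nt, A=4 T=6 G=5 C=6): GC 11/21 = 52.4% ✓; longest run = 2 ✓; 3' end GT has 1 G/C ✓ — passes.
Candidate 2 (22 nt, A=8 T=2 G=6 C=6): GC 12/22 = 54.5%, outside 34.1–54.0% ✗; longest run = 2 ✓; 3' end AC has 1 G/C ✓ — fails.
Candidate 3 (22 nt, A=3 T=4 G=6 C=9): GC 15/22 = 68.2%, outside 34.1–54.0% ✗; longest run = 3 ✓; 3' end TC has 1 G/C ✓ — fails.

Candidate 1 only.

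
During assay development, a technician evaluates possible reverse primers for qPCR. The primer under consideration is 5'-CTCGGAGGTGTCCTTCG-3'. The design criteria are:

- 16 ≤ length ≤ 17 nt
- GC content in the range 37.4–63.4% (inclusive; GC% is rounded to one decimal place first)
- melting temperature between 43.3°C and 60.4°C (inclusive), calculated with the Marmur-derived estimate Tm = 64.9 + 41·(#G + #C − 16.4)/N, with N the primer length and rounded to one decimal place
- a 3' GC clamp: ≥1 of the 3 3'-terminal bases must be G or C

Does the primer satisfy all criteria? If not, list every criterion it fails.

Fails: GC content.

Base counts: A=1, T=5, G=6, C=5 (length 17).
length: length 17 ✓
GC content: GC 11/17 = 64.7%, outside 37.4–63.4% ✗
Tm: Tm = 64.9 + 41·(11 − 16.4)/17 = 51.9°C ✓
GC clamp: 3' end TCG has 2 G/C ✓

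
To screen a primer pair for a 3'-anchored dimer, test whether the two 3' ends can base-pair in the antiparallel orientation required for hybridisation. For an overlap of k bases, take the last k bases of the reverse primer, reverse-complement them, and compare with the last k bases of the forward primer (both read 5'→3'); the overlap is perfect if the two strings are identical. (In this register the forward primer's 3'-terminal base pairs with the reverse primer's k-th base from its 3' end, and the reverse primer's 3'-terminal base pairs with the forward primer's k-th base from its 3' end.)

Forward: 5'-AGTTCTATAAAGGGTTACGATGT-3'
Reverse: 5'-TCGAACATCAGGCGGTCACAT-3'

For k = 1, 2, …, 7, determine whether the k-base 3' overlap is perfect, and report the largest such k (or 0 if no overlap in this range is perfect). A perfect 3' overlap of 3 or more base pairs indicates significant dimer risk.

Longest perfect overlap: 4 complementary base pairs; significant dimer risk (threshold 3).

Last 7 bases (5'→3') — forward …ACGATGT, reverse …GTCACAT.
Reverse complement of the reverse primer's last 7 bases: ATGTGAC; its first k bases are the reverse complement of the reverse primer's last k bases, so a perfect k-base overlap needs the forward primer's last k bases to equal them.
Comparing (forward last k vs required): k=1: T vs A ✗; k=2: GT vs AT ✗; k=3: TGT vs ATG ✗; k=4: ATGT vs ATGT ✓; k=5: GATGT vs ATGTG ✗; k=6: CGATGT vs ATGTGA ✗; k=7: ACGATGT vs ATGTGAC ✗.
Only k = 4 is perfect, so the longest perfect 3' overlap is 4.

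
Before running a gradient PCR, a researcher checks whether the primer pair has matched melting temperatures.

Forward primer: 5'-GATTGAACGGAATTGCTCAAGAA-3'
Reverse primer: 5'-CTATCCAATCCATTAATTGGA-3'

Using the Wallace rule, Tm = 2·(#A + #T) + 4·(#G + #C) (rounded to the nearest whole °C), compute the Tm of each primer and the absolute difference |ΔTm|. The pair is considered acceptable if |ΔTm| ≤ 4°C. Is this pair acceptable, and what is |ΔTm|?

|ΔTm| = 8°C; the pair is not acceptable.

Forward: A=9 T=5 G=6 C=3 → Tm = 2·14 + 4·9 = 64°C.
Reverse: A=7 T=7 G=2 C=5 → Tm = 2·14 + 4·7 = 56°C.
|ΔTm| = |64 − 56| = 8°C, > 4°C.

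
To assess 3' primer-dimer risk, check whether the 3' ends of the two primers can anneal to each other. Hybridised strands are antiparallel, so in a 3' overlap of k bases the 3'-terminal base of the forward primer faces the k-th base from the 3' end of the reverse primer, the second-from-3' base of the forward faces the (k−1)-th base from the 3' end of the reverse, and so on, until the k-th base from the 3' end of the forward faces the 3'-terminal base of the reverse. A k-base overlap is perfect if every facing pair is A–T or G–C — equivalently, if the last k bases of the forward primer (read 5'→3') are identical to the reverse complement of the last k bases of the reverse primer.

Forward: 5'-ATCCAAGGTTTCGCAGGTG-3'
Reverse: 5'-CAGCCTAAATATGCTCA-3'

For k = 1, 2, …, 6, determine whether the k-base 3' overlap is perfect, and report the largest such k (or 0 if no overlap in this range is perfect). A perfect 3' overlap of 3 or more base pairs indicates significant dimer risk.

Last 6 bases (5'→3') — forward …CAGGTG, reverse …TGCTCA.
Reverse complement of the reverse primer's last 6 bases: TGAGCA; its first k bases are the reverse complement of the reverse primer's last k bases, so a perfect k-base overlap needs the forward primer's last k bases to equal them.
Comparing (forward last k vs required): k=1: G vs T ✗; k=2: TG vs TG ✓; k=3: GTG vs TGA ✗; k=4: GGTG vs TGAG ✗; k=5: AGGTG vs TGAGC ✗; k=6: CAGGTG vs TGAGCA ✗.
Only k = 2 is perfect, so the longest perfect 3' overlap is 2.

Longest perfect overlap: 2 complementary base pairs; below the dimer-risk threshold (threshold 3).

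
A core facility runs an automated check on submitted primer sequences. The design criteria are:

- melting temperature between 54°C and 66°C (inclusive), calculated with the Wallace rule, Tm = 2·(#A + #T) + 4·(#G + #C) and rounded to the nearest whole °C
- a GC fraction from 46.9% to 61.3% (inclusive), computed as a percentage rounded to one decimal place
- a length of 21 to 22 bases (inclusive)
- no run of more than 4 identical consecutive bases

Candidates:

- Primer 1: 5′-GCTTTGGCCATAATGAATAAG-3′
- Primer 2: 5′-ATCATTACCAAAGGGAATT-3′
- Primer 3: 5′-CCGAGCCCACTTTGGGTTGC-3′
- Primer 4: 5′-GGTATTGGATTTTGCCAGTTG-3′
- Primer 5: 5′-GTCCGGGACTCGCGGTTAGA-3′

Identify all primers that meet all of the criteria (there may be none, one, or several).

Primer 1 (21 nt, A=7 T=6 G=5 C=3): Tm = 2·13 + 4·8 = 58°C ✓; GC 8/21 = 38.1%, outside 46.9–61.3% ✗; length 21 ✓; longest run = 3 ✓ — fails.
Primer 2 (19 nt, A=8 T=5 G=3 C=3): Tm = 2·13 + 4·6 = 50°C, outside 54–66°C ✗; GC 6/19 = 31.6%, outside 46.9–61.3% ✗; length 19, outside 21–22 ✗; longest run = 3 ✓ — fails.
Primer 3 (20 nt, A=2 T=5 G=6 C=7): Tm = 2·7 + 4·13 = 66°C ✓; GC 13/20 = 65.0%, outside 46.9–61.3% ✗; length 20, outside 21–22 ✗; longest run = 3 ✓ — fails.
Primer 4 (21 nt, A=3 T=9 G=7 C=2): Tm = 2·12 + 4·9 = 60°C ✓; GC 9/21 = 42.9%, outside 46.9–61.3% ✗; length 21 ✓; longest run = 4 ✓ — fails.
Primer 5 (20 nt, A=3 T=4 G=8 C=5): Tm = 2·7 + 4·13 = 66°C ✓; GC 13/20 = 65.0%, outside 46.9–61.3% ✗; length 20, outside 21–22 ✗; longest run = 3 ✓ — fails.

None of the candidates satisfy all criteria.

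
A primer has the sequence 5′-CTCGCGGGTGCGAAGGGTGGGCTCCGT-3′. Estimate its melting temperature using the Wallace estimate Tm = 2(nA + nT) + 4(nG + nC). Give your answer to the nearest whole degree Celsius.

Base counts: A=2, T=5, G=13, C=7 (length 27).
Tm = 2·(2+5) + 4·(13+7) = 2·7 + 4·20 = 14 + 80 = 94°C.

94°C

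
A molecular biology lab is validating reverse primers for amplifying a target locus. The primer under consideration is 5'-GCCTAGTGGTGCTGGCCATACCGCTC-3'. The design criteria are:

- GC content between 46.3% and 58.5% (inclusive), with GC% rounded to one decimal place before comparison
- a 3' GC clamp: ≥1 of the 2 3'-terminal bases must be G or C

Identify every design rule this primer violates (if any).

Base counts: A=3, T=6, G=8, C=9 (length 26).
GC content: GC 17/26 = 65.4%, outside 46.3–58.5% ✗
GC clamp: 3' end TC has 1 G/C ✓

Fails: GC content.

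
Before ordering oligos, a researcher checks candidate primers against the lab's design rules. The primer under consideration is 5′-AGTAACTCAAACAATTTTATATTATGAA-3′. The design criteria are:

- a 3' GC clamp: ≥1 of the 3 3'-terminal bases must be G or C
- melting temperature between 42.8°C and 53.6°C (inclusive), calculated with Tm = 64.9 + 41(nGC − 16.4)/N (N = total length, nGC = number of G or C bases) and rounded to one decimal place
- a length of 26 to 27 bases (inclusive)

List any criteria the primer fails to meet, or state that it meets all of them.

Fails: length.

Base counts: A=13, T=10, G=2, C=3 (length 28).
GC clamp: 3' end GAA has 1 G/C ✓
Tm: Tm = 64.9 + 41·(5 − 16.4)/28 = 48.2°C ✓
length: length 28, outside 26–27 ✗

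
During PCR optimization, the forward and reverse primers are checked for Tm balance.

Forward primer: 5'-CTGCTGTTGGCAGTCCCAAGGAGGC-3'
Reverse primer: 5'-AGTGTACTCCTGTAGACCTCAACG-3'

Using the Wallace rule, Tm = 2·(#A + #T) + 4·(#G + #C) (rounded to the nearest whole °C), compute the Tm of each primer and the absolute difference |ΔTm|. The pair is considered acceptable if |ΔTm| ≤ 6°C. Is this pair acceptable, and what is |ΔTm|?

Forward: A=4 T=5 G=9 C=7 → Tm = 2·9 + 4·16 = 82°C.
Reverse: A=6 T=6 G=5 C=7 → Tm = 2·12 + 4·12 = 72°C.
|ΔTm| = |82 − 72| = 10°C, > 6°C.

|ΔTm| = 10°C; the pair is not acceptable.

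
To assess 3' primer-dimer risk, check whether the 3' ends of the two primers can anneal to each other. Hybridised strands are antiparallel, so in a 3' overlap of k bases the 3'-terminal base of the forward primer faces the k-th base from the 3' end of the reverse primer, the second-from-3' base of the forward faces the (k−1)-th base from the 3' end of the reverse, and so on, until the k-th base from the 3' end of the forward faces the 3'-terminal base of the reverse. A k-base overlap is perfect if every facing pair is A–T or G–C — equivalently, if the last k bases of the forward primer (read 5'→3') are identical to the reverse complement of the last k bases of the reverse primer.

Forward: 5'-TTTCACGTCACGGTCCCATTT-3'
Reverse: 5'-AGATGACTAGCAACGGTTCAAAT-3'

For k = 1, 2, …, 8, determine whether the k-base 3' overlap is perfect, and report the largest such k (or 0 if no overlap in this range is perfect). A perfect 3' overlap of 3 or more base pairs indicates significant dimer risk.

Longest perfect overlap: 4 complementary base pairs; significant dimer risk (threshold 3).

Last 8 bases (5'→3') — forward …TCCCATTT, reverse …GTTCAAAT.
Reverse complement of the reverse primer's last 8 bases: ATTTGAAC; its first k bases are the reverse complement of the reverse primer's last k bases, so a perfect k-base overlap needs the forward primer's last k bases to equal them.
Comparing (forward last k vs required): k=1: T vs A ✗; k=2: TT vs AT ✗; k=3: TTT vs ATT ✗; k=4: ATTT vs ATTT ✓; k=5: CATTT vs ATTTG ✗; k=6: CCATTT vs ATTTGA ✗; k=7: CCCATTT vs ATTTGAA ✗; k=8: TCCCATTT vs ATTTGAAC ✗.
Only k = 4 is perfect, so the longest perfect 3' overlap is 4.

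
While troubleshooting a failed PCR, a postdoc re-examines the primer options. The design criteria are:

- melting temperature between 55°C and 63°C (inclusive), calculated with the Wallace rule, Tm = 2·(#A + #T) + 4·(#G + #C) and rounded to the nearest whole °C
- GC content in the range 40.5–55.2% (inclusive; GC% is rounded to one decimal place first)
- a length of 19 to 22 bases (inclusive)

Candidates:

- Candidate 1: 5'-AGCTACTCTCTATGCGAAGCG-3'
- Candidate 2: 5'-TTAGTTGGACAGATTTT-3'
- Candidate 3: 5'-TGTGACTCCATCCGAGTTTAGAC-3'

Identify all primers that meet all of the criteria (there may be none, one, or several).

Candidate 1 (21 nt, A=5 T=5 G=5 C=6): Tm = 2·10 + 4·11 = 64°C, outside 55–63°C ✗; GC 11/21 = 52.4% ✓; length 21 ✓ — fails.
Candidate 2 (17 nt, A=4 T=8 G=4 C=1): Tm = 2·12 + 4·5 = 44°C, outside 55–63°C ✗; GC 5/17 = 29.4%, outside 40.5–55.2% ✗; length 17, outside 19–22 ✗ — fails.
Candidate 3 (23 nt, A=5 T=7 G=5 C=6): Tm = 2·12 + 4·11 = 68°C, outside 55–63°C ✗; GC 11/23 = 47.8% ✓; length 23, outside 19–22 ✗ — fails.

None of the candidates satisfy all criteria.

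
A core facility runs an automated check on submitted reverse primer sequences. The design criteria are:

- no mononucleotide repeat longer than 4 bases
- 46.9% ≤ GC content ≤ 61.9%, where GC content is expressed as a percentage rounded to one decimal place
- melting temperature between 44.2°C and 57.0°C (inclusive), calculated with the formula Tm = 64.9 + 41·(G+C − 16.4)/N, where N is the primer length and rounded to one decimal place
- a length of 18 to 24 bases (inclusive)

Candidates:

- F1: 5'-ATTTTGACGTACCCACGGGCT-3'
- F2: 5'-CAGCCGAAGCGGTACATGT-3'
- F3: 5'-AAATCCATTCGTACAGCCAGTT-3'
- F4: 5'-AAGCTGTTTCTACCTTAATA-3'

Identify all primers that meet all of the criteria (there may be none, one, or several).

F1 (21 nt, A=4 T=6 G=5 C=6): longest run = 4 ✓; GC 11/21 = 52.4% ✓; Tm = 64.9 + 41·(11 − 16.4)/21 = 54.4°C ✓; length 21 ✓ — passes.
F2 (19 nt, A=5 T=3 G=6 C=5): longest run = 2 ✓; GC 11/19 = 57.9% ✓; Tm = 64.9 + 41·(11 − 16.4)/19 = 53.2°C ✓; length 19 ✓ — passes.
F3 (22 nt, A=7 T=6 G=3 C=6): longest run = 3 ✓; GC 9/22 = 40.9%, outside 46.9–61.9% ✗; Tm = 64.9 + 41·(9 − 16.4)/22 = 51.1°C ✓; length 22 ✓ — fails.
F4 (20 nt, A=6 T=8 G=2 C=4): longest run = 3 ✓; GC 6/20 = 30.0%, outside 46.9–61.9% ✗; Tm = 64.9 + 41·(6 − 16.4)/20 = 43.6°C, outside 44.2–57.0°C ✗; length 20 ✓ — fails.

F1 and F2.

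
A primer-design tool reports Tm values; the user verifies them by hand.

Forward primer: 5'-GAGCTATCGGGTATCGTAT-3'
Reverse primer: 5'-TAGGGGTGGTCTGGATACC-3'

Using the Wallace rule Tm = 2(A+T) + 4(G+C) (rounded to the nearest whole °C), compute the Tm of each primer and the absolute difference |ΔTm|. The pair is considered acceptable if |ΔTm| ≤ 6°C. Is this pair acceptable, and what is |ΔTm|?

|ΔTm| = 4°C; the pair is acceptable.

Forward: A=4 T=6 G=6 C=3 → Tm = 2·10 + 4·9 = 56°C.
Reverse: A=3 T=5 G=8 C=3 → Tm = 2·8 + 4·11 = 60°C.
|ΔTm| = |56 − 60| = 4°C, ≤ 6°C.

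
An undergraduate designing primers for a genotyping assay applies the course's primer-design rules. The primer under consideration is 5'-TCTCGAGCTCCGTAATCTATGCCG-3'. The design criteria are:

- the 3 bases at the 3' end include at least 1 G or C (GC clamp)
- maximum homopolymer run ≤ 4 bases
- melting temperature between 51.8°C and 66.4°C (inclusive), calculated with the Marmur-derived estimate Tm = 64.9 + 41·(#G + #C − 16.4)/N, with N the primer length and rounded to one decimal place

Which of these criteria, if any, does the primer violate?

Meets all criteria.

Base counts: A=4, T=7, G=5, C=8 (length 24).
GC clamp: 3' end CCG has 3 G/C ✓
homopolymer run: longest run = 2 ✓
Tm: Tm = 64.9 + 41·(13 − 16.4)/24 = 59.1°C ✓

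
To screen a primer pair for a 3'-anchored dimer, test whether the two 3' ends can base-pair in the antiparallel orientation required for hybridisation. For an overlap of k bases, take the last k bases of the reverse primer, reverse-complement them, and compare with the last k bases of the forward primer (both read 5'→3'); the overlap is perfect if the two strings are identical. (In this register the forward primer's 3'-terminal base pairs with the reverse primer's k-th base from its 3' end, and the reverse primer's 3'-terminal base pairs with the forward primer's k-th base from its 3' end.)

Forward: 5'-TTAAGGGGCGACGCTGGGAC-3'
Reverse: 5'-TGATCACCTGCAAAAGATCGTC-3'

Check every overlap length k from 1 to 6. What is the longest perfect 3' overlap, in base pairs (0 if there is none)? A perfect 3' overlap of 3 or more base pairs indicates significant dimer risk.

Last 6 bases (5'→3') — forward …TGGGAC, reverse …ATCGTC.
Reverse complement of the reverse primer's last 6 bases: GACGAT; its first k bases are the reverse complement of the reverse primer's last k bases, so a perfect k-base overlap needs the forward primer's last k bases to equal them.
Comparing (forward last k vs required): k=1: C vs G ✗; k=2: AC vs GA ✗; k=3: GAC vs GAC ✓; k=4: GGAC vs GACG ✗; k=5: GGGAC vs GACGA ✗; k=6: TGGGAC vs GACGAT ✗.
Only k = 3 is perfect, so the longest perfect 3' overlap is 3.

Longest perfect overlap: 3 complementary base pairs; significant dimer risk (threshold 3).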